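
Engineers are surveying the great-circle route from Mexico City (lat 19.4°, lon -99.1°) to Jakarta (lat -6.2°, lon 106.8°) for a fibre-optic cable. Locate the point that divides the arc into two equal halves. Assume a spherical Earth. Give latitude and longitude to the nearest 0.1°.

≈ lat 27.2°, lon 177.3°

Write both endpoints as unit vectors p₁, p₂ with components (cos φ cos λ, cos φ sin λ, sin φ).
The central angle between the endpoints is δ = arccos(p₁·p₂) ≈ 2.645 rad (151.6°).
Interpolate at f = 1/2 with slerp weights a = sin((1−f)δ)/sin δ ≈ 2.036, b = sin(fδ)/sin δ ≈ 2.036.
p = a·p₁ + b·p₂ ≈ (-0.889, 0.041, 0.456); φ = arcsin(p_z) ≈ 27.16°, λ = atan2(p_y, p_x) ≈ 177.33°.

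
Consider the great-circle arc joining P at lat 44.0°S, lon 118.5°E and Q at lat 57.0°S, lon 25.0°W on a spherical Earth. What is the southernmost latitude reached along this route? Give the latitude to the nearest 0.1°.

The great circle lies in the plane with unit normal n̂ = (p₁ × p₂)/|p₁ × p₂|.
Here n̂_z ≈ -0.242; the vertex latitude is φ_max = arccos|n̂_z| ≈ 76.0°.

≈ 76.0°S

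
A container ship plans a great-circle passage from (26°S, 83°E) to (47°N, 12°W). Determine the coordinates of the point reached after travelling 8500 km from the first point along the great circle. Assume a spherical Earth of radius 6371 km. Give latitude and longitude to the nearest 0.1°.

From cos δ = sin φ₁ sin φ₂ + cos φ₁ cos φ₂ cos Δλ, the central angle is δ ≈ 1.954 rad (112.0°). The total great-circle distance is δ·R ≈ 1.954 × 6371 ≈ 12450 km, so the target fraction is f = 8500/12450 ≈ 0.683.
Interpolate at f ≈ 0.683 with slerp weights a = sin((1−f)δ)/sin δ ≈ 0.626, b = sin(fδ)/sin δ ≈ 1.048.
p = a·p₁ + b·p₂ ≈ (0.768, 0.410, 0.492); φ = arcsin(p_z) ≈ 29.47°, λ = atan2(p_y, p_x) ≈ 28.11°.

≈ (29.5°N, 28.1°E)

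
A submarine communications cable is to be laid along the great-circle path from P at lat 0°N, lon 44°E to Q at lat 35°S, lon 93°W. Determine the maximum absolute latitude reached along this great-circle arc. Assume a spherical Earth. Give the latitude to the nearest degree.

The great circle lies in the plane with unit normal n̂ = (p₁ × p₂)/|p₁ × p₂|.
Here n̂_z ≈ -0.698; the vertex latitude is φ_max = arccos|n̂_z| ≈ 45.8°.

≈ 46°S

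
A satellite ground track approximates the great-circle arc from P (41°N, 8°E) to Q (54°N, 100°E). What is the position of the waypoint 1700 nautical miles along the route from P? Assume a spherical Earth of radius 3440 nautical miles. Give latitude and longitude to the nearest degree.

Write both endpoints as unit vectors p₁, p₂ with components (cos φ cos λ, cos φ sin λ, sin φ).
The central angle between the endpoints is δ = arccos(p₁·p₂) ≈ 1.029 rad (59.0°). The total great-circle distance is δ·R ≈ 1.029 × 3440 ≈ 3541 nmi, so the target fraction is f = 1700/3541 ≈ 0.480.
Interpolate at f ≈ 0.480 with slerp weights a = sin((1−f)δ)/sin δ ≈ 0.595, b = sin(fδ)/sin δ ≈ 0.553.
p = a·p₁ + b·p₂ ≈ (0.388, 0.383, 0.838); φ = arcsin(p_z) ≈ 56.95°, λ = atan2(p_y, p_x) ≈ 44.60°.

≈ (57°N, 45°E)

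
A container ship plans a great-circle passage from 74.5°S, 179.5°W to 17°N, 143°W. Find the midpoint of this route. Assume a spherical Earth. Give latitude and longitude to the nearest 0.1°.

≈ 29.6°S, 150.7°W

The haversine formula gives a central angle δ ≈ 1.647 rad (94.4°) between the endpoints.
Interpolate at f = 1/2 with slerp weights a = sin((1−f)δ)/sin δ ≈ 0.736, b = sin(fδ)/sin δ ≈ 0.736.
p = a·p₁ + b·p₂ ≈ (-0.759, -0.425, -0.494); φ = arcsin(p_z) ≈ -29.60°, λ = atan2(p_y, p_x) ≈ -150.73°.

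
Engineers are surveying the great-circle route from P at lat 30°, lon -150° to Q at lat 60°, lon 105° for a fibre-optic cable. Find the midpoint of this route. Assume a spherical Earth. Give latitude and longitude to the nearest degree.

≈ lat 57°, lon 177°

Convert each endpoint to a unit vector on the sphere (x = cos φ cos λ, y = cos φ sin λ, z = sin φ).
The central angle between the endpoints is δ = arccos(p₁·p₂) ≈ 1.244 rad (71.3°).
Interpolate at f = 1/2 with slerp weights a = sin((1−f)δ)/sin δ ≈ 0.615, b = sin(fδ)/sin δ ≈ 0.615.
p = a·p₁ + b·p₂ ≈ (-0.541, 0.031, 0.840); φ = arcsin(p_z) ≈ 57.19°, λ = atan2(p_y, p_x) ≈ 176.75°.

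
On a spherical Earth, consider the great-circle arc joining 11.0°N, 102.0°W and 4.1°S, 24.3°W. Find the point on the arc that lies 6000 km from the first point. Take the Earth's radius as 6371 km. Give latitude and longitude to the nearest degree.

≈ 1°N, 49°W

Write both endpoints as unit vectors p₁, p₂ with components (cos φ cos λ, cos φ sin λ, sin φ).
The central angle between the endpoints is δ = arccos(p₁·p₂) ≈ 1.375 rad (78.8°). The total great-circle distance is δ·R ≈ 1.375 × 6371 ≈ 8758 km, so the target fraction is f = 6000/8758 ≈ 0.685.
Interpolate at f ≈ 0.685 with slerp weights a = sin((1−f)δ)/sin δ ≈ 0.428, b = sin(fδ)/sin δ ≈ 0.824.
p = a·p₁ + b·p₂ ≈ (0.662, -0.749, 0.023); φ = arcsin(p_z) ≈ 1.30°, λ = atan2(p_y, p_x) ≈ -48.52°.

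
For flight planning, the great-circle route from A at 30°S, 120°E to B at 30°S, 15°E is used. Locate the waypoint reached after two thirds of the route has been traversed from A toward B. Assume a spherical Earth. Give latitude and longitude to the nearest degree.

Convert each endpoint to a unit vector on the sphere (x = cos φ cos λ, y = cos φ sin λ, z = sin φ).
The central angle between the endpoints is δ = arccos(p₁·p₂) ≈ 1.515 rad (86.8°).
Interpolate at f = 2/3 with slerp weights a = sin((1−f)δ)/sin δ ≈ 0.485, b = sin(fδ)/sin δ ≈ 0.848.
p = a·p₁ + b·p₂ ≈ (0.500, 0.553, -0.666); φ = arcsin(p_z) ≈ -41.78°, λ = atan2(p_y, p_x) ≈ 47.93°.

≈ 42°S, 48°E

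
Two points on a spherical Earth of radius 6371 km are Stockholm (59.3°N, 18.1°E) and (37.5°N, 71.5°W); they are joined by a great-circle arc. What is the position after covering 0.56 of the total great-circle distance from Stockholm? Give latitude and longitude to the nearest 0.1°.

≈ (55.4°N, 44.3°W)

Convert each endpoint to a unit vector on the sphere (x = cos φ cos λ, y = cos φ sin λ, z = sin φ).
The central angle between the endpoints is δ = arccos(p₁·p₂) ≈ 1.017 rad (58.2°).
Interpolate at f = 0.56 with slerp weights a = sin((1−f)δ)/sin δ ≈ 0.509, b = sin(fδ)/sin δ ≈ 0.634.
p = a·p₁ + b·p₂ ≈ (0.406, -0.396, 0.823); φ = arcsin(p_z) ≈ 55.42°, λ = atan2(p_y, p_x) ≈ -44.27°.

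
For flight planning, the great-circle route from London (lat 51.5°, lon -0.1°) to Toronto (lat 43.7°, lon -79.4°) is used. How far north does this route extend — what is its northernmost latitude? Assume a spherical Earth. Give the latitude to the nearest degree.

≈ 56°

The great circle lies in the plane with unit normal n̂ = (p₁ × p₂)/|p₁ × p₂|.
Here n̂_z ≈ -0.566; the vertex latitude is φ_max = arccos|n̂_z| ≈ 55.5°.
Check via Clairaut: cos φ_max = |cos φ₁| · sin C = cos(51.5°)·sin(65.4°) ≈ 0.566, again giving ≈ 55.5°.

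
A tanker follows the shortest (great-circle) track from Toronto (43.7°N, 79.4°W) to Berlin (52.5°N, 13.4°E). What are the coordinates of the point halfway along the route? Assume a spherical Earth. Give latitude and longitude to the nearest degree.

≈ 58°N, 38°W

From cos δ = sin φ₁ sin φ₂ + cos φ₁ cos φ₂ cos Δλ, the central angle is δ ≈ 1.016 rad (58.2°).
Interpolate at f = 1/2 with slerp weights a = sin((1−f)δ)/sin δ ≈ 0.572, b = sin(fδ)/sin δ ≈ 0.572.
p = a·p₁ + b·p₂ ≈ (0.415, -0.326, 0.849); φ = arcsin(p_z) ≈ 58.15°, λ = atan2(p_y, p_x) ≈ -38.15°.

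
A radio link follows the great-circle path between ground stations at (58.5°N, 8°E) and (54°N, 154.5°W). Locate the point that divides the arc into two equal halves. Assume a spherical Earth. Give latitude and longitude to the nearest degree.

≈ (84°N, 94°W)

Write both endpoints as unit vectors p₁, p₂ with components (cos φ cos λ, cos φ sin λ, sin φ).
The central angle between the endpoints is δ = arccos(p₁·p₂) ≈ 1.163 rad (66.6°).
Interpolate at f = 1/2 with slerp weights a = sin((1−f)δ)/sin δ ≈ 0.598, b = sin(fδ)/sin δ ≈ 0.598.
p = a·p₁ + b·p₂ ≈ (-0.008, -0.108, 0.994); φ = arcsin(p_z) ≈ 83.79°, λ = atan2(p_y, p_x) ≈ -94.16°.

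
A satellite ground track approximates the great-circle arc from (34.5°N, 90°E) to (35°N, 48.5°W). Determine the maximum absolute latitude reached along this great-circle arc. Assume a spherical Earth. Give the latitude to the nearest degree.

The great circle lies in the plane with unit normal n̂ = (p₁ × p₂)/|p₁ × p₂|.
Here n̂_z ≈ -0.455; the vertex latitude is φ_max = arccos|n̂_z| ≈ 62.9°.
Check via Clairaut: cos φ_max = |cos φ₁| · sin C = cos(34.5°)·sin(33.5°) ≈ 0.455, again giving ≈ 62.9°.

≈ 63°N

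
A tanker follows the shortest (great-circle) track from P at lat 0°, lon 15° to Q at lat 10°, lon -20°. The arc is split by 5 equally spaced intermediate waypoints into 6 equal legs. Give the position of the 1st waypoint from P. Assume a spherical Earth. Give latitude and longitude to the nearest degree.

≈ lat 2°, lon 9°

Write both endpoints as unit vectors p₁, p₂ with components (cos φ cos λ, cos φ sin λ, sin φ).
The central angle between the endpoints is δ = arccos(p₁·p₂) ≈ 0.632 rad (36.2°).
Interpolate at f = 1/6 with slerp weights a = sin((1−f)δ)/sin δ ≈ 0.851, b = sin(fδ)/sin δ ≈ 0.178.
p = a·p₁ + b·p₂ ≈ (0.987, 0.160, 0.031); φ = arcsin(p_z) ≈ 1.77°, λ = atan2(p_y, p_x) ≈ 9.23°.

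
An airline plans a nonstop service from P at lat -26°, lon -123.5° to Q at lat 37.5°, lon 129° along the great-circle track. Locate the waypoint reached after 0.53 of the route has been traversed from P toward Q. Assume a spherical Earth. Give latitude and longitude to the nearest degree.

≈ lat 12°, lon -175°

Convert each endpoint to a unit vector on the sphere (x = cos φ cos λ, y = cos φ sin λ, z = sin φ).
The central angle between the endpoints is δ = arccos(p₁·p₂) ≈ 2.073 rad (118.8°).
Interpolate at f = 0.53 with slerp weights a = sin((1−f)δ)/sin δ ≈ 0.944, b = sin(fδ)/sin δ ≈ 1.016.
p = a·p₁ + b·p₂ ≈ (-0.975, -0.081, 0.205); φ = arcsin(p_z) ≈ 11.82°, λ = atan2(p_y, p_x) ≈ -175.26°.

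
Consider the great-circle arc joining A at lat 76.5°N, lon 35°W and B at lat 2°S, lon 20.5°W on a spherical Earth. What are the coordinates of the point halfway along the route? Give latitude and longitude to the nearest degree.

Convert each endpoint to a unit vector on the sphere (x = cos φ cos λ, y = cos φ sin λ, z = sin φ).
The central angle between the endpoints is δ = arccos(p₁·p₂) ≈ 1.378 rad (78.9°).
Interpolate at f = 1/2 with slerp weights a = sin((1−f)δ)/sin δ ≈ 0.648, b = sin(fδ)/sin δ ≈ 0.648.
p = a·p₁ + b·p₂ ≈ (0.730, -0.313, 0.607); φ = arcsin(p_z) ≈ 37.39°, λ = atan2(p_y, p_x) ≈ -23.23°.

≈ lat 37°N, lon 23°W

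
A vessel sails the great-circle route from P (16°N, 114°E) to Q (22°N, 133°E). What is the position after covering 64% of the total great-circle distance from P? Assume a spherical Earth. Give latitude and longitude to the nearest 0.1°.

≈ (20.1°N, 126.0°E)

Write both endpoints as unit vectors p₁, p₂ with components (cos φ cos λ, cos φ sin λ, sin φ).
The central angle between the endpoints is δ = arccos(p₁·p₂) ≈ 0.330 rad (18.9°).
Interpolate at f = 0.64 with slerp weights a = sin((1−f)δ)/sin δ ≈ 0.366, b = sin(fδ)/sin δ ≈ 0.647.
p = a·p₁ + b·p₂ ≈ (-0.552, 0.760, 0.343); φ = arcsin(p_z) ≈ 20.07°, λ = atan2(p_y, p_x) ≈ 126.00°.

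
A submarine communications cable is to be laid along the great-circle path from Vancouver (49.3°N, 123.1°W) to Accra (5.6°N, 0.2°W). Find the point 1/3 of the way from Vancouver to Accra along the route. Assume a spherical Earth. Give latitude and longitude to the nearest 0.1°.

≈ 53.5°N, 65.1°W

Write both endpoints as unit vectors p₁, p₂ with components (cos φ cos λ, cos φ sin λ, sin φ).
The central angle between the endpoints is δ = arccos(p₁·p₂) ≈ 1.853 rad (106.2°).
Interpolate at f = 1/3 with slerp weights a = sin((1−f)δ)/sin δ ≈ 0.983, b = sin(fδ)/sin δ ≈ 0.603.
p = a·p₁ + b·p₂ ≈ (0.250, -0.539, 0.804); φ = arcsin(p_z) ≈ 53.54°, λ = atan2(p_y, p_x) ≈ -65.12°.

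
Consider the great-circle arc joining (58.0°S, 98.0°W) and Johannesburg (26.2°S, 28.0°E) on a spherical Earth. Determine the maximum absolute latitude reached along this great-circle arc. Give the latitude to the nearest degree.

≈ 67°S

The great circle lies in the plane with unit normal n̂ = (p₁ × p₂)/|p₁ × p₂|.
Here n̂_z ≈ +0.386; the vertex latitude is φ_max = arccos|n̂_z| ≈ 67.3°.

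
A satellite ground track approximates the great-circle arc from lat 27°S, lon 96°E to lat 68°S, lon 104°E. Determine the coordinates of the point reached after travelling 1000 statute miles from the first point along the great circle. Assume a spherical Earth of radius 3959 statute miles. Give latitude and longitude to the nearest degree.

Convert each endpoint to a unit vector on the sphere (x = cos φ cos λ, y = cos φ sin λ, z = sin φ).
The central angle between the endpoints is δ = arccos(p₁·p₂) ≈ 0.721 rad (41.3°). The total great-circle distance is δ·R ≈ 0.721 × 3959 ≈ 2853 mi, so the target fraction is f = 1000/2853 ≈ 0.351.
Interpolate at f ≈ 0.351 with slerp weights a = sin((1−f)δ)/sin δ ≈ 0.684, b = sin(fδ)/sin δ ≈ 0.379.
p = a·p₁ + b·p₂ ≈ (-0.098, 0.743, -0.662); φ = arcsin(p_z) ≈ -41.42°, λ = atan2(p_y, p_x) ≈ 97.51°.

≈ lat 41°S, lon 98°E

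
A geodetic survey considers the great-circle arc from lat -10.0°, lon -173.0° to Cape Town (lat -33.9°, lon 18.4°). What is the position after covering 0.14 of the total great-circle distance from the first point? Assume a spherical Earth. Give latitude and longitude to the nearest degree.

From cos δ = sin φ₁ sin φ₂ + cos φ₁ cos φ₂ cos Δλ, the central angle is δ ≈ 2.352 rad (134.8°).
Interpolate at f = 0.14 with slerp weights a = sin((1−f)δ)/sin δ ≈ 1.267, b = sin(fδ)/sin δ ≈ 0.456.
p = a·p₁ + b·p₂ ≈ (-0.880, -0.033, -0.474); φ = arcsin(p_z) ≈ -28.31°, λ = atan2(p_y, p_x) ≈ -177.87°.

≈ lat -28°, lon -178°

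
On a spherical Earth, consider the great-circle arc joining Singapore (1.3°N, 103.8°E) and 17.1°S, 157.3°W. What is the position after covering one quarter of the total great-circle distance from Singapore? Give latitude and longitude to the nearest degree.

Convert each endpoint to a unit vector on the sphere (x = cos φ cos λ, y = cos φ sin λ, z = sin φ).
The central angle between the endpoints is δ = arccos(p₁·p₂) ≈ 1.726 rad (98.9°).
Interpolate at f = 1/4 with slerp weights a = sin((1−f)δ)/sin δ ≈ 0.974, b = sin(fδ)/sin δ ≈ 0.423.
p = a·p₁ + b·p₂ ≈ (-0.605, 0.789, -0.102); φ = arcsin(p_z) ≈ -5.88°, λ = atan2(p_y, p_x) ≈ 127.49°.

≈ 6°S, 127°E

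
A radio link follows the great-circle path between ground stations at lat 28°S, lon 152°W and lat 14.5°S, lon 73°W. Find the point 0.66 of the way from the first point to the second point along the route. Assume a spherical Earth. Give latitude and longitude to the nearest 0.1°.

≈ lat 23.8°S, lon 97.7°W

From cos δ = sin φ₁ sin φ₂ + cos φ₁ cos φ₂ cos Δλ, the central angle is δ ≈ 1.286 rad (73.7°).
Interpolate at f = 0.66 with slerp weights a = sin((1−f)δ)/sin δ ≈ 0.441, b = sin(fδ)/sin δ ≈ 0.782.
p = a·p₁ + b·p₂ ≈ (-0.123, -0.907, -0.403); φ = arcsin(p_z) ≈ -23.76°, λ = atan2(p_y, p_x) ≈ -97.70°.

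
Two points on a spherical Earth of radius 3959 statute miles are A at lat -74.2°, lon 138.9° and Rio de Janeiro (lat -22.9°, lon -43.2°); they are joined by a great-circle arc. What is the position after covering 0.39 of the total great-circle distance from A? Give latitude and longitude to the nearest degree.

Convert each endpoint to a unit vector on the sphere (x = cos φ cos λ, y = cos φ sin λ, z = sin φ).
The central angle between the endpoints is δ = arccos(p₁·p₂) ≈ 1.447 rad (82.9°).
Interpolate at f = 0.39 with slerp weights a = sin((1−f)δ)/sin δ ≈ 0.778, b = sin(fδ)/sin δ ≈ 0.539.
p = a·p₁ + b·p₂ ≈ (0.202, -0.201, -0.959); φ = arcsin(p_z) ≈ -73.46°, λ = atan2(p_y, p_x) ≈ -44.76°.

≈ lat -73°, lon -45°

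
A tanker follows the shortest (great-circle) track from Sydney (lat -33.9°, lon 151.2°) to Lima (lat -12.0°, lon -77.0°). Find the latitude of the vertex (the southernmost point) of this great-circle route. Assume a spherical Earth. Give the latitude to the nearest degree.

≈ -48°

The great circle lies in the plane with unit normal n̂ = (p₁ × p₂)/|p₁ × p₂|.
Here n̂_z ≈ +0.669; the vertex latitude is φ_max = arccos|n̂_z| ≈ 48.0°.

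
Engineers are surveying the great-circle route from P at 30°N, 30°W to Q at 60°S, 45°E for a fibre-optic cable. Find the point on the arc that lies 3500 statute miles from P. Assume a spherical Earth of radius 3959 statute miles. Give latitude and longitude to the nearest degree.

≈ 15°S, 6°W

Write both endpoints as unit vectors p₁, p₂ with components (cos φ cos λ, cos φ sin λ, sin φ).
The central angle between the endpoints is δ = arccos(p₁·p₂) ≈ 1.898 rad (108.7°). The total great-circle distance is δ·R ≈ 1.898 × 3959 ≈ 7512 mi, so the target fraction is f = 3500/7512 ≈ 0.466.
Interpolate at f ≈ 0.466 with slerp weights a = sin((1−f)δ)/sin δ ≈ 0.896, b = sin(fδ)/sin δ ≈ 0.817.
p = a·p₁ + b·p₂ ≈ (0.961, -0.099, -0.259); φ = arcsin(p_z) ≈ -15.02°, λ = atan2(p_y, p_x) ≈ -5.90°.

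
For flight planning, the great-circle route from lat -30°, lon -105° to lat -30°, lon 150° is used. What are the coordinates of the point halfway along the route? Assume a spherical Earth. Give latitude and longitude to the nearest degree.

Convert each endpoint to a unit vector on the sphere (x = cos φ cos λ, y = cos φ sin λ, z = sin φ).
The central angle between the endpoints is δ = arccos(p₁·p₂) ≈ 1.515 rad (86.8°).
Interpolate at f = 1/2 with slerp weights a = sin((1−f)δ)/sin δ ≈ 0.688, b = sin(fδ)/sin δ ≈ 0.688.
p = a·p₁ + b·p₂ ≈ (-0.670, -0.278, -0.688); φ = arcsin(p_z) ≈ -43.48°, λ = atan2(p_y, p_x) ≈ -157.50°.

≈ lat -43°, lon -158°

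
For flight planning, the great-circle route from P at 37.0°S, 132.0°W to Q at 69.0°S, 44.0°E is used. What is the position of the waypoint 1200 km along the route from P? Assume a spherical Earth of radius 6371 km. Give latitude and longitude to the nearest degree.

The haversine formula gives a central angle δ ≈ 1.291 rad (74.0°) between the endpoints. The total great-circle distance is δ·R ≈ 1.291 × 6371 ≈ 8224 km, so the target fraction is f = 1200/8224 ≈ 0.146.
Interpolate at f ≈ 0.146 with slerp weights a = sin((1−f)δ)/sin δ ≈ 0.928, b = sin(fδ)/sin δ ≈ 0.195.
p = a·p₁ + b·p₂ ≈ (-0.446, -0.503, -0.741); φ = arcsin(p_z) ≈ -47.79°, λ = atan2(p_y, p_x) ≈ -131.58°.

≈ 48°S, 132°W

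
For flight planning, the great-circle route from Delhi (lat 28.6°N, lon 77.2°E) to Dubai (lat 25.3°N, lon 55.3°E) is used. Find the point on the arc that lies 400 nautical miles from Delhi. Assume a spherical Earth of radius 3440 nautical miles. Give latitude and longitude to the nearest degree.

Write both endpoints as unit vectors p₁, p₂ with components (cos φ cos λ, cos φ sin λ, sin φ).
The central angle between the endpoints is δ = arccos(p₁·p₂) ≈ 0.345 rad (19.8°). The total great-circle distance is δ·R ≈ 0.345 × 3440 ≈ 1187 nmi, so the target fraction is f = 400/1187 ≈ 0.337.
Interpolate at f ≈ 0.337 with slerp weights a = sin((1−f)δ)/sin δ ≈ 0.670, b = sin(fδ)/sin δ ≈ 0.343.
p = a·p₁ + b·p₂ ≈ (0.307, 0.829, 0.468); φ = arcsin(p_z) ≈ 27.87°, λ = atan2(p_y, p_x) ≈ 69.68°.

≈ lat 28°N, lon 70°E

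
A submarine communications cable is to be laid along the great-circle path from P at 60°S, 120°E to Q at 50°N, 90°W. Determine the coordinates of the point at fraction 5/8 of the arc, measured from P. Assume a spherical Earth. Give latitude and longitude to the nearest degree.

≈ 0°N, 130°W

Convert each endpoint to a unit vector on the sphere (x = cos φ cos λ, y = cos φ sin λ, z = sin φ).
The central angle between the endpoints is δ = arccos(p₁·p₂) ≈ 2.799 rad (160.3°).
Interpolate at f = 5/8 with slerp weights a = sin((1−f)δ)/sin δ ≈ 2.578, b = sin(fδ)/sin δ ≈ 2.926.
p = a·p₁ + b·p₂ ≈ (-0.645, -0.764, 0.009); φ = arcsin(p_z) ≈ 0.50°, λ = atan2(p_y, p_x) ≈ -130.14°.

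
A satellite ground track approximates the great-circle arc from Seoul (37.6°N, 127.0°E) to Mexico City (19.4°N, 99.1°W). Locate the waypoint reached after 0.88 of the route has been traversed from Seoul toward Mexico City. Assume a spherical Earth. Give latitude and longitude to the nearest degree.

≈ 30°N, 108°W

Write both endpoints as unit vectors p₁, p₂ with components (cos φ cos λ, cos φ sin λ, sin φ).
The central angle between the endpoints is δ = arccos(p₁·p₂) ≈ 1.892 rad (108.4°).
Interpolate at f = 0.88 with slerp weights a = sin((1−f)δ)/sin δ ≈ 0.237, b = sin(fδ)/sin δ ≈ 1.049.
p = a·p₁ + b·p₂ ≈ (-0.270, -0.827, 0.493); φ = arcsin(p_z) ≈ 29.55°, λ = atan2(p_y, p_x) ≈ -108.05°.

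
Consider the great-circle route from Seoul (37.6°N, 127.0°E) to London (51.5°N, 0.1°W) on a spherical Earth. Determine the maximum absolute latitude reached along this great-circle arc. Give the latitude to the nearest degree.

The great circle lies in the plane with unit normal n̂ = (p₁ × p₂)/|p₁ × p₂|.
Here n̂_z ≈ -0.400; the vertex latitude is φ_max = arccos|n̂_z| ≈ 66.4°.

≈ 66°N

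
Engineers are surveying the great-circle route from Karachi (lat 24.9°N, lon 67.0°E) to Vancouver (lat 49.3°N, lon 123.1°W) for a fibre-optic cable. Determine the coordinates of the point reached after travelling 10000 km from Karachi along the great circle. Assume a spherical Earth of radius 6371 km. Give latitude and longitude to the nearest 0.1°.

Write both endpoints as unit vectors p₁, p₂ with components (cos φ cos λ, cos φ sin λ, sin φ).
The central angle between the endpoints is δ = arccos(p₁·p₂) ≈ 1.837 rad (105.3°). The total great-circle distance is δ·R ≈ 1.837 × 6371 ≈ 11704 km, so the target fraction is f = 10000/11704 ≈ 0.854.
Interpolate at f ≈ 0.854 with slerp weights a = sin((1−f)δ)/sin δ ≈ 0.274, b = sin(fδ)/sin δ ≈ 1.037.
p = a·p₁ + b·p₂ ≈ (-0.272, -0.338, 0.901); φ = arcsin(p_z) ≈ 64.31°, λ = atan2(p_y, p_x) ≈ -128.87°.

≈ lat 64.3°N, lon 128.9°W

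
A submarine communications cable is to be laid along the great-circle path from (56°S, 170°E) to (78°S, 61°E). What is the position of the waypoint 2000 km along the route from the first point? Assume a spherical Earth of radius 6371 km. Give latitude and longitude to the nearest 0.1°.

The haversine formula gives a central angle δ ≈ 0.687 rad (39.4°) between the endpoints. The total great-circle distance is δ·R ≈ 0.687 × 6371 ≈ 4378 km, so the target fraction is f = 2000/4378 ≈ 0.457.
Interpolate at f ≈ 0.457 with slerp weights a = sin((1−f)δ)/sin δ ≈ 0.575, b = sin(fδ)/sin δ ≈ 0.487.
p = a·p₁ + b·p₂ ≈ (-0.267, 0.144, -0.953); φ = arcsin(p_z) ≈ -72.31°, λ = atan2(p_y, p_x) ≈ 151.65°.

≈ (72.3°S, 151.6°E)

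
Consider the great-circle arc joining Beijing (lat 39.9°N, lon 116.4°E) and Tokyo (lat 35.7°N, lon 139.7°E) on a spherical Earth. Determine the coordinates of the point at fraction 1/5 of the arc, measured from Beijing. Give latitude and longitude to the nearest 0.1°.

The haversine formula gives a central angle δ ≈ 0.329 rad (18.8°) between the endpoints.
Interpolate at f = 1/5 with slerp weights a = sin((1−f)δ)/sin δ ≈ 0.805, b = sin(fδ)/sin δ ≈ 0.203.
p = a·p₁ + b·p₂ ≈ (-0.401, 0.660, 0.635); φ = arcsin(p_z) ≈ 39.44°, λ = atan2(p_y, p_x) ≈ 121.26°.

≈ lat 39.4°N, lon 121.3°E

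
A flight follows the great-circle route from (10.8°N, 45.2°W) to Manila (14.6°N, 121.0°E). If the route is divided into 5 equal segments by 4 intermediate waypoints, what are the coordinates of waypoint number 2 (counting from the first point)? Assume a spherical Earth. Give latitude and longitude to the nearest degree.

≈ (57°N, 5°E)

The haversine formula gives a central angle δ ≈ 2.638 rad (151.2°) between the endpoints.
Interpolate at f = 2/5 with slerp weights a = sin((1−f)δ)/sin δ ≈ 2.072, b = sin(fδ)/sin δ ≈ 1.803.
p = a·p₁ + b·p₂ ≈ (0.536, 0.051, 0.843); φ = arcsin(p_z) ≈ 57.44°, λ = atan2(p_y, p_x) ≈ 5.46°.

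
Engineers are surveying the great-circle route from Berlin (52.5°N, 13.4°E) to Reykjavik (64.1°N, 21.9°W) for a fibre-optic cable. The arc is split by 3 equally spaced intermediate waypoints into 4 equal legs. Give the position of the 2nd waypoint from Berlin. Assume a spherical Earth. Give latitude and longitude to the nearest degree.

≈ 59°N, 1°W

Convert each endpoint to a unit vector on the sphere (x = cos φ cos λ, y = cos φ sin λ, z = sin φ).
The central angle between the endpoints is δ = arccos(p₁·p₂) ≈ 0.375 rad (21.5°).
Interpolate at f = 2/4 with slerp weights a = sin((1−f)δ)/sin δ ≈ 0.509, b = sin(fδ)/sin δ ≈ 0.509.
p = a·p₁ + b·p₂ ≈ (0.508, -0.011, 0.862); φ = arcsin(p_z) ≈ 59.49°, λ = atan2(p_y, p_x) ≈ -1.25°.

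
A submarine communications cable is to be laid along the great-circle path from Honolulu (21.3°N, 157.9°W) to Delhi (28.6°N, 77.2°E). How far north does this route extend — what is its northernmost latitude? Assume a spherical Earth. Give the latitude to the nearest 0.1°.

The great circle lies in the plane with unit normal n̂ = (p₁ × p₂)/|p₁ × p₂|.
Here n̂_z ≈ -0.702; the vertex latitude is φ_max = arccos|n̂_z| ≈ 45.4°.
Check via Clairaut: cos φ_max = |cos φ₁| · sin C = cos(21.3°)·sin(48.9°) ≈ 0.702, again giving ≈ 45.4°.

≈ 45.4°N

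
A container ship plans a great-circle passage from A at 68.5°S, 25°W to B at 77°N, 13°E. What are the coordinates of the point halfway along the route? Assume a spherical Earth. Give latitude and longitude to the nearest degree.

≈ 4°N, 11°W

From cos δ = sin φ₁ sin φ₂ + cos φ₁ cos φ₂ cos Δλ, the central angle is δ ≈ 2.571 rad (147.3°).
Interpolate at f = 1/2 with slerp weights a = sin((1−f)δ)/sin δ ≈ 1.777, b = sin(fδ)/sin δ ≈ 1.777.
p = a·p₁ + b·p₂ ≈ (0.980, -0.185, 0.078); φ = arcsin(p_z) ≈ 4.48°, λ = atan2(p_y, p_x) ≈ -10.71°.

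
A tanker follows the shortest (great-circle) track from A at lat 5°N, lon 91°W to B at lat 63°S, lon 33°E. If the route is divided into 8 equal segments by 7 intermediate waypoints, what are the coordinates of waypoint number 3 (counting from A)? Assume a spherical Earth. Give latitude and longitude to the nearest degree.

The haversine formula gives a central angle δ ≈ 1.908 rad (109.3°) between the endpoints.
Interpolate at f = 3/8 with slerp weights a = sin((1−f)δ)/sin δ ≈ 0.985, b = sin(fδ)/sin δ ≈ 0.695.
p = a·p₁ + b·p₂ ≈ (0.247, -0.809, -0.533); φ = arcsin(p_z) ≈ -32.24°, λ = atan2(p_y, p_x) ≈ -72.99°.

≈ lat 32°S, lon 73°W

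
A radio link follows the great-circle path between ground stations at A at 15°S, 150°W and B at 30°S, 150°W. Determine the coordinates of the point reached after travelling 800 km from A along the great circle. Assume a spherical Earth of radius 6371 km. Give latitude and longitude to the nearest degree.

≈ 22°S, 150°W

The haversine formula gives a central angle δ ≈ 0.262 rad (15.0°) between the endpoints. The total great-circle distance is δ·R ≈ 0.262 × 6371 ≈ 1668 km, so the target fraction is f = 800/1668 ≈ 0.480.
Interpolate at f ≈ 0.480 with slerp weights a = sin((1−f)δ)/sin δ ≈ 0.525, b = sin(fδ)/sin δ ≈ 0.484.
p = a·p₁ + b·p₂ ≈ (-0.802, -0.463, -0.378); φ = arcsin(p_z) ≈ -22.19°, λ = atan2(p_y, p_x) ≈ -150.00°.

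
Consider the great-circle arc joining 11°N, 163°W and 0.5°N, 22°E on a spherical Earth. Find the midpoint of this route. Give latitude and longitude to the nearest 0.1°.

Write both endpoints as unit vectors p₁, p₂ with components (cos φ cos λ, cos φ sin λ, sin φ).
The central angle between the endpoints is δ = arccos(p₁·p₂) ≈ 2.923 rad (167.5°).
Interpolate at f = 1/2 with slerp weights a = sin((1−f)δ)/sin δ ≈ 4.582, b = sin(fδ)/sin δ ≈ 4.582.
p = a·p₁ + b·p₂ ≈ (-0.053, 0.401, 0.914); φ = arcsin(p_z) ≈ 66.12°, λ = atan2(p_y, p_x) ≈ 97.54°.

≈ 66.1°N, 97.5°E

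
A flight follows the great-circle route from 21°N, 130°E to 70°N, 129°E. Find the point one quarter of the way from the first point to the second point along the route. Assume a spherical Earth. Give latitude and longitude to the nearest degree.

Write both endpoints as unit vectors p₁, p₂ with components (cos φ cos λ, cos φ sin λ, sin φ).
The central angle between the endpoints is δ = arccos(p₁·p₂) ≈ 0.855 rad (49.0°).
Interpolate at f = 1/4 with slerp weights a = sin((1−f)δ)/sin δ ≈ 0.793, b = sin(fδ)/sin δ ≈ 0.281.
p = a·p₁ + b·p₂ ≈ (-0.536, 0.642, 0.548); φ = arcsin(p_z) ≈ 33.25°, λ = atan2(p_y, p_x) ≈ 129.89°.

≈ 33°N, 130°E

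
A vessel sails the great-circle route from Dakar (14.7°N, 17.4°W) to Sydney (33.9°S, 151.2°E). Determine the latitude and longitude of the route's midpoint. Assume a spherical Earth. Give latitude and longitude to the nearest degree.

Write both endpoints as unit vectors p₁, p₂ with components (cos φ cos λ, cos φ sin λ, sin φ).
The central angle between the endpoints is δ = arccos(p₁·p₂) ≈ 2.761 rad (158.2°).
Interpolate at f = 1/2 with slerp weights a = sin((1−f)δ)/sin δ ≈ 2.645, b = sin(fδ)/sin δ ≈ 2.645.
p = a·p₁ + b·p₂ ≈ (0.518, 0.293, -0.804); φ = arcsin(p_z) ≈ -53.52°, λ = atan2(p_y, p_x) ≈ 29.48°.

≈ 54°S, 29°E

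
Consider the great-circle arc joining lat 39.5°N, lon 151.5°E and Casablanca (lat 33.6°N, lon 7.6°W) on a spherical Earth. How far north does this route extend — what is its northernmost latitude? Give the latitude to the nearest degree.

The great circle lies in the plane with unit normal n̂ = (p₁ × p₂)/|p₁ × p₂|.
Here n̂_z ≈ -0.237; the vertex latitude is φ_max = arccos|n̂_z| ≈ 76.3°.
Check via Clairaut: cos φ_max = |cos φ₁| · sin C = cos(39.5°)·sin(17.9°) ≈ 0.237, again giving ≈ 76.3°.

≈ 76°N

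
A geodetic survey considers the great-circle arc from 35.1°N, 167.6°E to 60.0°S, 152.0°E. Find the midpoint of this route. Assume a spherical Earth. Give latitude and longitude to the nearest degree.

Write both endpoints as unit vectors p₁, p₂ with components (cos φ cos λ, cos φ sin λ, sin φ).
The central angle between the endpoints is δ = arccos(p₁·p₂) ≈ 1.675 rad (96.0°).
Interpolate at f = 1/2 with slerp weights a = sin((1−f)δ)/sin δ ≈ 0.747, b = sin(fδ)/sin δ ≈ 0.747.
p = a·p₁ + b·p₂ ≈ (-0.927, 0.307, -0.217); φ = arcsin(p_z) ≈ -12.56°, λ = atan2(p_y, p_x) ≈ 161.69°.

≈ 13°S, 162°E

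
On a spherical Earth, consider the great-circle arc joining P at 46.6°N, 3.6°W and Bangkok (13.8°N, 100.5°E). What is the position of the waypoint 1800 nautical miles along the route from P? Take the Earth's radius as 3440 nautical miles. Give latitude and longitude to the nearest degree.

≈ 48°N, 41°E

Write both endpoints as unit vectors p₁, p₂ with components (cos φ cos λ, cos φ sin λ, sin φ).
The central angle between the endpoints is δ = arccos(p₁·p₂) ≈ 1.560 rad (89.4°). The total great-circle distance is δ·R ≈ 1.560 × 3440 ≈ 5367 nmi, so the target fraction is f = 1800/5367 ≈ 0.335.
Interpolate at f ≈ 0.335 with slerp weights a = sin((1−f)δ)/sin δ ≈ 0.861, b = sin(fδ)/sin δ ≈ 0.500.
p = a·p₁ + b·p₂ ≈ (0.502, 0.440, 0.745); φ = arcsin(p_z) ≈ 48.13°, λ = atan2(p_y, p_x) ≈ 41.25°.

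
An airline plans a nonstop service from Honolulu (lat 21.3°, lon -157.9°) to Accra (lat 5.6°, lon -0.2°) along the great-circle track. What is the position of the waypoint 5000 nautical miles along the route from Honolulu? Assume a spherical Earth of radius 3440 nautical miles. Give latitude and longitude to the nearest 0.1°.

≈ lat 47.3°, lon -54.2°

The haversine formula gives a central angle δ ≈ 2.536 rad (145.3°) between the endpoints. The total great-circle distance is δ·R ≈ 2.536 × 3440 ≈ 8726 nmi, so the target fraction is f = 5000/8726 ≈ 0.573.
Interpolate at f ≈ 0.573 with slerp weights a = sin((1−f)δ)/sin δ ≈ 1.553, b = sin(fδ)/sin δ ≈ 1.746.
p = a·p₁ + b·p₂ ≈ (0.397, -0.550, 0.734); φ = arcsin(p_z) ≈ 47.26°, λ = atan2(p_y, p_x) ≈ -54.20°.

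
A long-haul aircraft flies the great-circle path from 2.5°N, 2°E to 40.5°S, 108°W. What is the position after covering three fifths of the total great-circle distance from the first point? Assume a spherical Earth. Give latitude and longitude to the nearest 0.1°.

≈ 35.4°S, 53.4°W

Convert each endpoint to a unit vector on the sphere (x = cos φ cos λ, y = cos φ sin λ, z = sin φ).
The central angle between the endpoints is δ = arccos(p₁·p₂) ≈ 1.863 rad (106.7°).
Interpolate at f = 3/5 with slerp weights a = sin((1−f)δ)/sin δ ≈ 0.708, b = sin(fδ)/sin δ ≈ 0.939.
p = a·p₁ + b·p₂ ≈ (0.486, -0.654, -0.579); φ = arcsin(p_z) ≈ -35.38°, λ = atan2(p_y, p_x) ≈ -53.37°.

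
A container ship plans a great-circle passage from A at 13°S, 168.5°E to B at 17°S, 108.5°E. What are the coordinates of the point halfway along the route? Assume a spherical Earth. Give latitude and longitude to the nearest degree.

≈ 17°S, 139°E

Write both endpoints as unit vectors p₁, p₂ with components (cos φ cos λ, cos φ sin λ, sin φ).
The central angle between the endpoints is δ = arccos(p₁·p₂) ≈ 1.010 rad (57.9°).
Interpolate at f = 1/2 with slerp weights a = sin((1−f)δ)/sin δ ≈ 0.571, b = sin(fδ)/sin δ ≈ 0.571.
p = a·p₁ + b·p₂ ≈ (-0.719, 0.629, -0.296); φ = arcsin(p_z) ≈ -17.19°, λ = atan2(p_y, p_x) ≈ 138.81°.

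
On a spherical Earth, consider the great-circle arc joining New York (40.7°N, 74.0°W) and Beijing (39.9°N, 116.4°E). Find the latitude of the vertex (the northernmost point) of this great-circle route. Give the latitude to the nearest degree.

The great circle lies in the plane with unit normal n̂ = (p₁ × p₂)/|p₁ × p₂|.
Here n̂_z ≈ -0.106; the vertex latitude is φ_max = arccos|n̂_z| ≈ 83.9°.
Check via Clairaut: cos φ_max = |cos φ₁| · sin C = cos(40.7°)·sin(8.1°) ≈ 0.106, again giving ≈ 83.9°.

≈ 84°N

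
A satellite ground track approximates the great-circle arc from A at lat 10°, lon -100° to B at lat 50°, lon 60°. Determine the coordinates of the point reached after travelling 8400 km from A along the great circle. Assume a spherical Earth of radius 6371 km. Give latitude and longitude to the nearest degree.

Write both endpoints as unit vectors p₁, p₂ with components (cos φ cos λ, cos φ sin λ, sin φ).
The central angle between the endpoints is δ = arccos(p₁·p₂) ≈ 2.051 rad (117.5°). The total great-circle distance is δ·R ≈ 2.051 × 6371 ≈ 13066 km, so the target fraction is f = 8400/13066 ≈ 0.643.
Interpolate at f ≈ 0.643 with slerp weights a = sin((1−f)δ)/sin δ ≈ 0.754, b = sin(fδ)/sin δ ≈ 1.092.
p = a·p₁ + b·p₂ ≈ (0.222, -0.123, 0.967); φ = arcsin(p_z) ≈ 75.29°, λ = atan2(p_y, p_x) ≈ -29.07°.

≈ lat 75°, lon -29°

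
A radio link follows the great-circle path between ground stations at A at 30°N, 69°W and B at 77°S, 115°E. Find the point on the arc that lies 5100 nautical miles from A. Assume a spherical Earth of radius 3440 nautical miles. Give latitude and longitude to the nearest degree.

≈ 55°S, 71°W

Write both endpoints as unit vectors p₁, p₂ with components (cos φ cos λ, cos φ sin λ, sin φ).
The central angle between the endpoints is δ = arccos(p₁·p₂) ≈ 2.321 rad (133.0°). The total great-circle distance is δ·R ≈ 2.321 × 3440 ≈ 7983 nmi, so the target fraction is f = 5100/7983 ≈ 0.639.
Interpolate at f ≈ 0.639 with slerp weights a = sin((1−f)δ)/sin δ ≈ 1.016, b = sin(fδ)/sin δ ≈ 1.361.
p = a·p₁ + b·p₂ ≈ (0.186, -0.544, -0.818); φ = arcsin(p_z) ≈ -54.92°, λ = atan2(p_y, p_x) ≈ -71.13°.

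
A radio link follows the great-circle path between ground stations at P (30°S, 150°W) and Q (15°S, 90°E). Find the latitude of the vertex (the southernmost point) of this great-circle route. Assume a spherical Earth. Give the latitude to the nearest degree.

The great circle lies in the plane with unit normal n̂ = (p₁ × p₂)/|p₁ × p₂|.
Here n̂_z ≈ -0.757; the vertex latitude is φ_max = arccos|n̂_z| ≈ 40.8°.
Check via Clairaut: cos φ_max = |cos φ₁| · sin C = cos(30.0°)·sin(119.1°) ≈ 0.757, again giving ≈ 40.8°.

≈ 41°S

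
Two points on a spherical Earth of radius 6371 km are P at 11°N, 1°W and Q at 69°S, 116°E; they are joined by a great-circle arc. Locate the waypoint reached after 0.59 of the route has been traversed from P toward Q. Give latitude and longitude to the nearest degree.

≈ 49°S, 27°E

Convert each endpoint to a unit vector on the sphere (x = cos φ cos λ, y = cos φ sin λ, z = sin φ).
The central angle between the endpoints is δ = arccos(p₁·p₂) ≈ 1.915 rad (109.7°).
Interpolate at f = 0.59 with slerp weights a = sin((1−f)δ)/sin δ ≈ 0.751, b = sin(fδ)/sin δ ≈ 0.961.
p = a·p₁ + b·p₂ ≈ (0.586, 0.297, -0.754); φ = arcsin(p_z) ≈ -48.92°, λ = atan2(p_y, p_x) ≈ 26.84°.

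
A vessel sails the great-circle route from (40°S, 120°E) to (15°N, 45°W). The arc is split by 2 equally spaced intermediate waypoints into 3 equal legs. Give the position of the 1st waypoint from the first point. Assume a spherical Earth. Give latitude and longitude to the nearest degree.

Write both endpoints as unit vectors p₁, p₂ with components (cos φ cos λ, cos φ sin λ, sin φ).
The central angle between the endpoints is δ = arccos(p₁·p₂) ≈ 2.649 rad (151.8°).
Interpolate at f = 1/3 with slerp weights a = sin((1−f)δ)/sin δ ≈ 2.074, b = sin(fδ)/sin δ ≈ 1.634.
p = a·p₁ + b·p₂ ≈ (0.321, 0.260, -0.910); φ = arcsin(p_z) ≈ -65.57°, λ = atan2(p_y, p_x) ≈ 39.01°.

≈ (66°S, 39°E)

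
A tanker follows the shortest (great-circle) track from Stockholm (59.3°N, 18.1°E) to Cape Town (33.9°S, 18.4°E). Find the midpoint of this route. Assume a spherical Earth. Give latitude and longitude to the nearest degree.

≈ 13°N, 18°E

Convert each endpoint to a unit vector on the sphere (x = cos φ cos λ, y = cos φ sin λ, z = sin φ).
The central angle between the endpoints is δ = arccos(p₁·p₂) ≈ 1.627 rad (93.2°).
Interpolate at f = 1/2 with slerp weights a = sin((1−f)δ)/sin δ ≈ 0.728, b = sin(fδ)/sin δ ≈ 0.728.
p = a·p₁ + b·p₂ ≈ (0.926, 0.306, 0.220); φ = arcsin(p_z) ≈ 12.70°, λ = atan2(p_y, p_x) ≈ 18.29°.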